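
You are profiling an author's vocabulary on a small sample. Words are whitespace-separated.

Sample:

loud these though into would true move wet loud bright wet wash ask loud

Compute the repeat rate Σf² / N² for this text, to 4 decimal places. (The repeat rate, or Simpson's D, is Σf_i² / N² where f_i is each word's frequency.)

0.1122

Frequencies: loud:3, wet:2, these:1, though:1, into:1, would:1, true:1, move:1, bright:1, wash:1, ask:1
Σf² = 22; N² = 196
Repeat rate = 22 / 196 = 0.1122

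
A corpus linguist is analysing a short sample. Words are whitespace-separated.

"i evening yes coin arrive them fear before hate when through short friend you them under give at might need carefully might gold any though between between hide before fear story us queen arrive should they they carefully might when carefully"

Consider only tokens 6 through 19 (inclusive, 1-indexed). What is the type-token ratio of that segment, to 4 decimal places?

0.9286

Segment tokens 6–19: them, fear, before, hate, when, through, short, friend, you, them, under, give, at, might
Segment N = 14, segment V = 13.
TTR = 13 / 14 = 0.9286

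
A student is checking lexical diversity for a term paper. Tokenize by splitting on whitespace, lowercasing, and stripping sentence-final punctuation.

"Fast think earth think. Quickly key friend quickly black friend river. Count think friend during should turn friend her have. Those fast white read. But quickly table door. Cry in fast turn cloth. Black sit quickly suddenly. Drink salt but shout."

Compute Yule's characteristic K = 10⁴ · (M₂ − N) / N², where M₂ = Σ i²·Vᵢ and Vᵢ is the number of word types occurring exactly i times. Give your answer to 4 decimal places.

Frequencies: quickly:4, friend:4, fast:3, think:3, black:2, turn:2, but:2, earth:1, key:1, river:1, count:1, during:1, should:1, her:1, have:1, those:1, white:1, read:1, table:1, door:1, … (8 more, each freq 1)
N = 41. Frequency spectrum: V_1=21, V_2=3, V_3=2, V_4=2
M₂ = 1²·21 + 2²·3 + 3²·2 + 4²·2 = 83
K = 10000 × (83 − 41) / 41² = 249.8513

249.8513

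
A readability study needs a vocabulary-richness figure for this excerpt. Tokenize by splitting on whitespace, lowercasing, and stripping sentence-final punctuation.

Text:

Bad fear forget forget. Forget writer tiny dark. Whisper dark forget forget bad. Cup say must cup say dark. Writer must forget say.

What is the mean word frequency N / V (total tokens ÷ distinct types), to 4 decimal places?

N = 23 tokens, V = 10 types.
Mean frequency = N / V = 23 / 10 = 2.3000

2.3000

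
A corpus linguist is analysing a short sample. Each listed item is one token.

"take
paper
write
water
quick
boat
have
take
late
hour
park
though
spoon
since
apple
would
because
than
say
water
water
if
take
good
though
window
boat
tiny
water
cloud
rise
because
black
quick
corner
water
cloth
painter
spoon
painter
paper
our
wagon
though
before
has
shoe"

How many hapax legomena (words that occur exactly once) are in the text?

24

Frequencies: water:5, take:3, though:3, paper:2, quick:2, boat:2, spoon:2, because:2, painter:2, write:1, have:1, late:1, hour:1, park:1, since:1, apple:1, would:1, than:1, say:1, if:1, … (13 more, each freq 1)
Hapax (freq=1): apple, before, black, cloth, cloud, corner, good, has, have, hour, if, late, our, park, rise, say, shoe, since, than, tiny, wagon, window, would, write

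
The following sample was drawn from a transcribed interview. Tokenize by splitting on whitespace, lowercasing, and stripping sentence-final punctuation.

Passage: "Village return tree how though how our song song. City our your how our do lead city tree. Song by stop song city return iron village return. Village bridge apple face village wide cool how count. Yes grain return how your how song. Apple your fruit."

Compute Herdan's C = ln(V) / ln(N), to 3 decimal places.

0.819

N = 46, V = 23.
ln(V) = 3.135494, ln(N) = 3.828641
C = 3.135494 / 3.828641 = 0.819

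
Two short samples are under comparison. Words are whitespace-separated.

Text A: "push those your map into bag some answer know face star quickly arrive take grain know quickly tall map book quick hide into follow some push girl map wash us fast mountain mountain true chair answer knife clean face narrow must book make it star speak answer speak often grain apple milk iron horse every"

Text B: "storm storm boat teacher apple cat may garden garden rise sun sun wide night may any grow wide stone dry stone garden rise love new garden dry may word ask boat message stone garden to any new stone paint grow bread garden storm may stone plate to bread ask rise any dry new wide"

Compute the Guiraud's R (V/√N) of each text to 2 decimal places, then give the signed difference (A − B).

A: V=40, N=55, R=5.39
B: V=24, N=54, R=3.27
Difference = 5.39 − 3.27 = 2.12

2.12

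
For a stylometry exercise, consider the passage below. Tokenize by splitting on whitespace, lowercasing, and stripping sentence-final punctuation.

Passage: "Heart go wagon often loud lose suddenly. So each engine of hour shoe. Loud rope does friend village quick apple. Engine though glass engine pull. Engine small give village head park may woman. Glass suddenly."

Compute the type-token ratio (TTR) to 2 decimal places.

0.80

N = 35 tokens, V = 28 types.
TTR = V / N = 28 / 35 = 0.80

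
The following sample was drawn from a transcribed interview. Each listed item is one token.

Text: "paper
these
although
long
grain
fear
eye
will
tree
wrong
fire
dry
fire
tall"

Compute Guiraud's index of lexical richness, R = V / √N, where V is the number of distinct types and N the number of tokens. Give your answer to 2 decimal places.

3.47

N = 14, V = 13.
√N = 3.741657
R = 13 / 3.741657 = 3.47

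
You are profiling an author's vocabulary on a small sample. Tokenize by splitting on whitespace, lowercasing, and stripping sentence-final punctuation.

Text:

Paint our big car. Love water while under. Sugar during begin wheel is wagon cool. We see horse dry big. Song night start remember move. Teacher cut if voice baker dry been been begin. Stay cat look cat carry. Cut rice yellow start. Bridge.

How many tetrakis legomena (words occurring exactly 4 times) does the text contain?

0

Frequencies: big:2, begin:2, dry:2, start:2, cut:2, been:2, cat:2, paint:1, our:1, car:1, love:1, water:1, while:1, under:1, sugar:1, during:1, wheel:1, is:1, wagon:1, cool:1, … (17 more, each freq 1)
Words with frequency 4: (none)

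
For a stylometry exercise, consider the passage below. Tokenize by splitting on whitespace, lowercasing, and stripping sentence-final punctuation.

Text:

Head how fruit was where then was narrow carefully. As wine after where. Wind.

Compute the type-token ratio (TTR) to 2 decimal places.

N = 14 tokens, V = 12 types.
TTR = V / N = 12 / 14 = 0.86

0.86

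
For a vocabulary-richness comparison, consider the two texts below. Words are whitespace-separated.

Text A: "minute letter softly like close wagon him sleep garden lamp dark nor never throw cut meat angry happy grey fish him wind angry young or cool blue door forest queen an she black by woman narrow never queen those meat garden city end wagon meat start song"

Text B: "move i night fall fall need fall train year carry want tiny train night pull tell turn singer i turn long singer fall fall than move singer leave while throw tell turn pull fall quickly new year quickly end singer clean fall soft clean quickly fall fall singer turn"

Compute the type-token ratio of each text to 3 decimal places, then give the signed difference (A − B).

0.340

TTR(A) = 39/47 = 0.830
TTR(B) = 24/49 = 0.490
Difference = 0.830 − 0.490 = 0.340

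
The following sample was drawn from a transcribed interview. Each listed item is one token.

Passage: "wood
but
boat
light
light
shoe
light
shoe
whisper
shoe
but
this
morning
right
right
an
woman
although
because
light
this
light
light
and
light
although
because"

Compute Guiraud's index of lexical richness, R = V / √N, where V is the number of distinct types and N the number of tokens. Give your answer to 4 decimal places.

2.6943

N = 27, V = 14.
√N = 5.196152
R = 14 / 5.196152 = 2.6943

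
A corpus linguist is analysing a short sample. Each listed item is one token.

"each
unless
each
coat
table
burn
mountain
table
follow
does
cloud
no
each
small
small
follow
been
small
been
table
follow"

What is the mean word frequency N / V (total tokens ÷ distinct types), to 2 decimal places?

N = 21 tokens, V = 12 types.
Mean frequency = N / V = 21 / 12 = 1.75

1.75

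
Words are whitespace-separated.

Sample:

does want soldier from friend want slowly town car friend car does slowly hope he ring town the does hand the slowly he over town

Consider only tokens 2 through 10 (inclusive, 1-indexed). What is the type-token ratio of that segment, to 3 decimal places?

0.778

Segment tokens 2–10: want, soldier, from, friend, want, slowly, town, car, friend
Segment N = 9, segment V = 7.
TTR = 7 / 9 = 0.778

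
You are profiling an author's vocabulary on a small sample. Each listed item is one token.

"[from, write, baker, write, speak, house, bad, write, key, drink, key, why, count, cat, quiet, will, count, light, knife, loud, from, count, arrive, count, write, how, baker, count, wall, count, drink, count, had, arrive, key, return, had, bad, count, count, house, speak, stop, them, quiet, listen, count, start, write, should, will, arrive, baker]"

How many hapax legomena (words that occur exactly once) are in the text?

Frequencies: count:10, write:5, baker:3, key:3, arrive:3, from:2, speak:2, house:2, bad:2, drink:2, quiet:2, will:2, had:2, why:1, cat:1, light:1, knife:1, loud:1, how:1, wall:1, … (6 more, each freq 1)
Hapax (freq=1): cat, how, knife, light, listen, loud, return, should, start, stop, them, wall, why

13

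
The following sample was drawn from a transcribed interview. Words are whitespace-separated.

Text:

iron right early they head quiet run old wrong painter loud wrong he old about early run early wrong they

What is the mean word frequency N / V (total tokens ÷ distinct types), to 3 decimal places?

1.538

N = 20 tokens, V = 13 types.
Mean frequency = N / V = 20 / 13 = 1.538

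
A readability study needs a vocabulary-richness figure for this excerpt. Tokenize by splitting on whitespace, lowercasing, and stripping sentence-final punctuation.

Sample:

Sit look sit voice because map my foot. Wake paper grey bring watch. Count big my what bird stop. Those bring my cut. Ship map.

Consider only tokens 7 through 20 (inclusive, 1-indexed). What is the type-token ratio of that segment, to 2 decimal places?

0.93

Segment tokens 7–20: my, foot, wake, paper, grey, bring, watch, count, big, my, what, bird, stop, those
Segment N = 14, segment V = 13.
TTR = 13 / 14 = 0.93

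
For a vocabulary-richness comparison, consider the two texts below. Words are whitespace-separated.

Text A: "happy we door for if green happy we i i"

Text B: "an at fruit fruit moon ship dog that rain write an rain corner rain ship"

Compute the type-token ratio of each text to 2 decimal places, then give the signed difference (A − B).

0.03

TTR(A) = 7/10 = 0.70
TTR(B) = 10/15 = 0.67
Difference = 0.70 − 0.67 = 0.03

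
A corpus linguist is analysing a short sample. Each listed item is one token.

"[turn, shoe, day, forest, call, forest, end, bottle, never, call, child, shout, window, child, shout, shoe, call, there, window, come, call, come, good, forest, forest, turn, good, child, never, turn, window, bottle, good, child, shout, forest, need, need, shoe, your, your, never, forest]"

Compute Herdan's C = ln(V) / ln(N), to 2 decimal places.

0.74

N = 43, V = 16.
ln(V) = 2.772589, ln(N) = 3.761200
C = 2.772589 / 3.761200 = 0.74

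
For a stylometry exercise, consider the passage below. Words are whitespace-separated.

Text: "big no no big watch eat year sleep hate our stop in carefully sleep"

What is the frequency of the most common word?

Frequencies: big:2, no:2, sleep:2, watch:1, eat:1, year:1, hate:1, our:1, stop:1, in:1, carefully:1
Most common: 'big' with frequency 2.

2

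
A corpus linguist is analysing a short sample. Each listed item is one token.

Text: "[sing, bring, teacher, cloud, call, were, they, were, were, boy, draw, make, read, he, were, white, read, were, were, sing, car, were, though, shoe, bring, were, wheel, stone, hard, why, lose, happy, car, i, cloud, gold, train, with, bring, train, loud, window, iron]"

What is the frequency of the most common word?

8

Frequencies: were:8, bring:3, sing:2, cloud:2, read:2, car:2, train:2, teacher:1, call:1, they:1, boy:1, draw:1, make:1, he:1, white:1, though:1, shoe:1, wheel:1, stone:1, hard:1, … (9 more, each freq 1)
Most common: 'were' with frequency 8.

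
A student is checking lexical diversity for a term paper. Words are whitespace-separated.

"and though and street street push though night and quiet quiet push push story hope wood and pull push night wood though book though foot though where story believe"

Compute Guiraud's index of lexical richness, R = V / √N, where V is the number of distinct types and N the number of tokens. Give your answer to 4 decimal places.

2.5997

N = 29, V = 14.
√N = 5.385165
R = 14 / 5.385165 = 2.5997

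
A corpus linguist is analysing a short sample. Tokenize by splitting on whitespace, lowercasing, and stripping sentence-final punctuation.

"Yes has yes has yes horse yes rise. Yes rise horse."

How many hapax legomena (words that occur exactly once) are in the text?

Frequencies: yes:5, has:2, horse:2, rise:2
Hapax (freq=1): (none)

0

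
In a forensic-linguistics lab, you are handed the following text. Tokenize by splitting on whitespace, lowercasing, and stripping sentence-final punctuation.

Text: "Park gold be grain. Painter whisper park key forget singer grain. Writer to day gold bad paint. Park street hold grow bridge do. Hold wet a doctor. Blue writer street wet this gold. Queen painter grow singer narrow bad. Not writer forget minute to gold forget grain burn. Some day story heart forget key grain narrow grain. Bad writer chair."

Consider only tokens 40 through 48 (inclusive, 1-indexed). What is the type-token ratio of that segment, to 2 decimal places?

0.89

Segment tokens 40–48: not, writer, forget, minute, to, gold, forget, grain, burn
Segment N = 9, segment V = 8.
TTR = 8 / 9 = 0.89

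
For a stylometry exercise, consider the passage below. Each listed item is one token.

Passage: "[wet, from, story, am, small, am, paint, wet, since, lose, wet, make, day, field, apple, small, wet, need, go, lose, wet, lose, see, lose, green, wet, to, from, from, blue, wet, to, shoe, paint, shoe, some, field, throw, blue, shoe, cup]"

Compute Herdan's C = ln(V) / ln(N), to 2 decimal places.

0.83

N = 41, V = 22.
ln(V) = 3.091042, ln(N) = 3.713572
C = 3.091042 / 3.713572 = 0.83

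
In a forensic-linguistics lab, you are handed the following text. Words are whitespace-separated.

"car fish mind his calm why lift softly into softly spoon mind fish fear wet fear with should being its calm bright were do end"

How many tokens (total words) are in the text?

25

Tokens: car, fish, mind, his, calm, why, lift, softly, into, softly, spoon, mind, fish, fear, wet, fear, with, should, being, its, calm, bright, were, do, end
N = 25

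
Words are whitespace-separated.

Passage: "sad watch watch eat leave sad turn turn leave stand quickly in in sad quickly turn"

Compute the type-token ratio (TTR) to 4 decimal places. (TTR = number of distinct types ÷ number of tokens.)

N = 16 tokens, V = 8 types.
TTR = V / N = 8 / 16 = 0.5000

0.5000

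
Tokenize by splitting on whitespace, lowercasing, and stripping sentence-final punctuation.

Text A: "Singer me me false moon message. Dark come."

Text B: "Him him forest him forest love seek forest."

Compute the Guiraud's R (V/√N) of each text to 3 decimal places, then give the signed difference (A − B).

A: V=7, N=8, R=2.475
B: V=4, N=8, R=1.414
Difference = 2.475 − 1.414 = 1.061

1.061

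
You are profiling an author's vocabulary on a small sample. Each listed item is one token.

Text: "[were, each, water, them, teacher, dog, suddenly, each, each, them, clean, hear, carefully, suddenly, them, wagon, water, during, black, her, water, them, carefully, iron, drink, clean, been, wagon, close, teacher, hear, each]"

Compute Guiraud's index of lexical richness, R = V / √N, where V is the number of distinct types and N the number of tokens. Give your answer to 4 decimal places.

3.1820

N = 32, V = 18.
√N = 5.656854
R = 18 / 5.656854 = 3.1820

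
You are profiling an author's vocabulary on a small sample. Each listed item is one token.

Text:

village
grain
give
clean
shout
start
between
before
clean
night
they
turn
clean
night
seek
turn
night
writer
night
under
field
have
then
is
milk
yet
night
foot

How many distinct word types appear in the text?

21

Distinct types: {before, between, clean, field, foot, give, grain, have, is, milk, night, seek, shout, start, then, they, turn, under, village, writer, yet}
V = 21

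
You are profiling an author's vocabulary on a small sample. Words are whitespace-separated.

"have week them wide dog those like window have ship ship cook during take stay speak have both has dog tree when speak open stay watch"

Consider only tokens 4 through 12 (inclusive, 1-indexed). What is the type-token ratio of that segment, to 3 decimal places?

Segment tokens 4–12: wide, dog, those, like, window, have, ship, ship, cook
Segment N = 9, segment V = 8.
TTR = 8 / 9 = 0.889

0.889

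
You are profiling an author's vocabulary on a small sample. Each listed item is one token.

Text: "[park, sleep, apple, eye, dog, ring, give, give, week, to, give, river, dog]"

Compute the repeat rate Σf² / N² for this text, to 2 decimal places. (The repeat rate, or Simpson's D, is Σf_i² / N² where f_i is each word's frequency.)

0.12

Frequencies: give:3, dog:2, park:1, sleep:1, apple:1, eye:1, ring:1, week:1, to:1, river:1
Σf² = 21; N² = 169
Repeat rate = 21 / 169 = 0.12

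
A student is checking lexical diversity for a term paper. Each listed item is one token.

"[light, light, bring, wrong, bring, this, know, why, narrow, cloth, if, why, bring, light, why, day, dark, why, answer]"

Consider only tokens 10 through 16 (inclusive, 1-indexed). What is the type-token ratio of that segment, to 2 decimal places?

0.86

Segment tokens 10–16: cloth, if, why, bring, light, why, day
Segment N = 7, segment V = 6.
TTR = 6 / 7 = 0.86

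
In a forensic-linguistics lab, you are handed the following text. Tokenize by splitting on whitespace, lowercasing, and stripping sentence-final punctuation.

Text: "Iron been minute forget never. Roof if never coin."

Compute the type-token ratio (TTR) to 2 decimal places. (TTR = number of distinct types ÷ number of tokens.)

0.89

N = 9 tokens, V = 8 types.
TTR = V / N = 8 / 9 = 0.89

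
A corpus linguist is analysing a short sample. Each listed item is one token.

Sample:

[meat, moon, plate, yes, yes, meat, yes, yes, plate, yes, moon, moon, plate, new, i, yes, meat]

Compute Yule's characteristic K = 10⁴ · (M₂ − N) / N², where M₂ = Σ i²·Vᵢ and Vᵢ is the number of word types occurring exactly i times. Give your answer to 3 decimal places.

Frequencies: yes:6, meat:3, moon:3, plate:3, new:1, i:1
N = 17. Frequency spectrum: V_1=2, V_3=3, V_6=1
M₂ = 1²·2 + 3²·3 + 6²·1 = 65
K = 10000 × (65 − 17) / 17² = 1660.900

1660.900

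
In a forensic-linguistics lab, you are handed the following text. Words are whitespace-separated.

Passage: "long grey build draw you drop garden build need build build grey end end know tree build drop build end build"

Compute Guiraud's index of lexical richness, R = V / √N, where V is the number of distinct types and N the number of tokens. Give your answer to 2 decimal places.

2.40

N = 21, V = 11.
√N = 4.582576
R = 11 / 4.582576 = 2.40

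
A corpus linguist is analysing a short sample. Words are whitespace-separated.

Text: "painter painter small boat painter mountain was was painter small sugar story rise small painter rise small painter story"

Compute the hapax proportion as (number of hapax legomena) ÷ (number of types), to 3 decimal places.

Frequencies: painter:6, small:4, was:2, story:2, rise:2, boat:1, mountain:1, sugar:1
Hapax count = 3; type count = 8.
Ratio = 3 / 8 = 0.375

0.375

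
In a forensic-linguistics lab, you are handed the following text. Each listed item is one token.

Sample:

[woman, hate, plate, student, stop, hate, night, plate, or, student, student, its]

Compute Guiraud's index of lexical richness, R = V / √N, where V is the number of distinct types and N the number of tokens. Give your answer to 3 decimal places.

2.309

N = 12, V = 8.
√N = 3.464102
R = 8 / 3.464102 = 2.309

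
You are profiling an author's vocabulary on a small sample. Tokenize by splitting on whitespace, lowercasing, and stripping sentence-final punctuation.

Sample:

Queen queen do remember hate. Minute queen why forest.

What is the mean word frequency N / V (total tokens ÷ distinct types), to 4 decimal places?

1.2857

N = 9 tokens, V = 7 types.
Mean frequency = N / V = 9 / 7 = 1.2857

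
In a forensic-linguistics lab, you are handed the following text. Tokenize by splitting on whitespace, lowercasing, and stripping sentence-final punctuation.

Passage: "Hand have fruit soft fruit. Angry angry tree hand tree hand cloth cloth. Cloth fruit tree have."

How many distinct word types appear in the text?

Distinct types: {angry, cloth, fruit, hand, have, soft, tree}
V = 7

7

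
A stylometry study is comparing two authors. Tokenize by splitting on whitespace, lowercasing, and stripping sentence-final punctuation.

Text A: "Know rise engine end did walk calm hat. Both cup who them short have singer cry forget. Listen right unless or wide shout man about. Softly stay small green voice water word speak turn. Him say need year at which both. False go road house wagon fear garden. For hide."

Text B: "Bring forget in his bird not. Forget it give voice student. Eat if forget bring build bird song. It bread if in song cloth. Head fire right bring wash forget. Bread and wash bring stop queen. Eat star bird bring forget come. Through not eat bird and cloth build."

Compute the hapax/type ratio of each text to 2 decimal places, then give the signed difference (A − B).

0.52

A: hapax=48, V=49, ratio=0.98
B: hapax=12, V=26, ratio=0.46
Difference = 0.98 − 0.46 = 0.52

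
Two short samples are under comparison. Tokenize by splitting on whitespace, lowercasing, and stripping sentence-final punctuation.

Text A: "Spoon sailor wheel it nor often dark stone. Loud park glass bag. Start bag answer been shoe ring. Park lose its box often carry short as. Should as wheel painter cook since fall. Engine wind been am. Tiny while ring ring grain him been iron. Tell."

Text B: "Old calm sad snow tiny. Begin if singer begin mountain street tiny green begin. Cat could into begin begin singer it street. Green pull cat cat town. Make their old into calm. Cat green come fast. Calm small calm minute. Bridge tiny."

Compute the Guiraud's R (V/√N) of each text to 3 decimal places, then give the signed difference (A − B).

1.752

A: V=37, N=46, R=5.455
B: V=24, N=42, R=3.703
Difference = 5.455 − 3.703 = 1.752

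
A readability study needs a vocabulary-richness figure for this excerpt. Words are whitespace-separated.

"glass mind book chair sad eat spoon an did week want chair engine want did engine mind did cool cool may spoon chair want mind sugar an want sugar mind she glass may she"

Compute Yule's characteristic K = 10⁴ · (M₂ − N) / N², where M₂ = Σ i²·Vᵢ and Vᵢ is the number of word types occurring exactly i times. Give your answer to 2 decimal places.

Frequencies: mind:4, want:4, chair:3, did:3, glass:2, spoon:2, an:2, engine:2, cool:2, may:2, sugar:2, she:2, book:1, sad:1, eat:1, week:1
N = 34. Frequency spectrum: V_1=4, V_2=8, V_3=2, V_4=2
M₂ = 1²·4 + 2²·8 + 3²·2 + 4²·2 = 86
K = 10000 × (86 − 34) / 34² = 449.83

449.83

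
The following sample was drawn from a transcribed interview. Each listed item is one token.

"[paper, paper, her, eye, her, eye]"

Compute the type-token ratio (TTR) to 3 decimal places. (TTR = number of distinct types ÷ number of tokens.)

0.500

N = 6 tokens, V = 3 types.
TTR = V / N = 3 / 6 = 0.500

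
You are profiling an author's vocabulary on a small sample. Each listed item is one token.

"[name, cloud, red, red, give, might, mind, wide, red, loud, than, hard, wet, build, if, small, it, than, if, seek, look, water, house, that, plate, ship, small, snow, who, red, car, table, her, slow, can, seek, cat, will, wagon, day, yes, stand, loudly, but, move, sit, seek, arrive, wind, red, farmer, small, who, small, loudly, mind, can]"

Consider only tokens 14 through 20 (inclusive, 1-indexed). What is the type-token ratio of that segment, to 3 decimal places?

0.857

Segment tokens 14–20: build, if, small, it, than, if, seek
Segment N = 7, segment V = 6.
TTR = 6 / 7 = 0.857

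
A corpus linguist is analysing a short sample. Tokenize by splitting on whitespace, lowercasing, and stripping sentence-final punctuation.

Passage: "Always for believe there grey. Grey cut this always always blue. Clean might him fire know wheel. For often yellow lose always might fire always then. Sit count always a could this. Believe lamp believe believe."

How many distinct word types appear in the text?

23

Distinct types: {a, always, believe, blue, clean, could, count, cut, fire, for, grey, him, know, lamp, lose, might, often, sit, then, there, this, wheel, yellow}
V = 23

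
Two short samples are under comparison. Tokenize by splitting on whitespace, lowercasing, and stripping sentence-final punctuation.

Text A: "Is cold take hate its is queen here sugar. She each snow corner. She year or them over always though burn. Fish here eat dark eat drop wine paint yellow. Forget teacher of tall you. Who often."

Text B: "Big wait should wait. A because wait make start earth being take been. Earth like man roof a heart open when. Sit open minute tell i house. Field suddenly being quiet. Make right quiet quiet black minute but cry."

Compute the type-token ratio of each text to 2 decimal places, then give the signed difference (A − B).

TTR(A) = 33/37 = 0.89
TTR(B) = 29/39 = 0.74
Difference = 0.89 − 0.74 = 0.15

0.15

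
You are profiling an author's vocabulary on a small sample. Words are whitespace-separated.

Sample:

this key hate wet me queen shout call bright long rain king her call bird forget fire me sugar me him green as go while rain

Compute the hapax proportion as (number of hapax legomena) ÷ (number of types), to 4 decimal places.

Frequencies: me:3, call:2, rain:2, this:1, key:1, hate:1, wet:1, queen:1, shout:1, bright:1, long:1, king:1, her:1, bird:1, forget:1, fire:1, sugar:1, him:1, green:1, as:1, … (2 more, each freq 1)
Hapax count = 19; type count = 22.
Ratio = 19 / 22 = 0.8636

0.8636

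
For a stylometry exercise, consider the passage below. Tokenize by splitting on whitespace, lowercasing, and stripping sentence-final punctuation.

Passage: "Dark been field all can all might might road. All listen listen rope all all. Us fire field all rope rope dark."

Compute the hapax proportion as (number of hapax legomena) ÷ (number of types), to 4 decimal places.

0.4545

Frequencies: all:6, rope:3, dark:2, field:2, might:2, listen:2, been:1, can:1, road:1, us:1, fire:1
Hapax count = 5; type count = 11.
Ratio = 5 / 11 = 0.4545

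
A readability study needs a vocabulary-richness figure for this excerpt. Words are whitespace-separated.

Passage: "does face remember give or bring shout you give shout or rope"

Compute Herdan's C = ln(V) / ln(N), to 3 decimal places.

N = 12, V = 9.
ln(V) = 2.197225, ln(N) = 2.484907
C = 2.197225 / 2.484907 = 0.884

0.884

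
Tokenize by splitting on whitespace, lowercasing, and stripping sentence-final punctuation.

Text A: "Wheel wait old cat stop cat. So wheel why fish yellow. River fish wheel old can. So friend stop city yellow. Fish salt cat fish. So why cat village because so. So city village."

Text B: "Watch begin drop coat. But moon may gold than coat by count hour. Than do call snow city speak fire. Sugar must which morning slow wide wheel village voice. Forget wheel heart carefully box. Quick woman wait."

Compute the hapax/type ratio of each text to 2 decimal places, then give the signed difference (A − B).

-0.53

A: hapax=6, V=16, ratio=0.38
B: hapax=31, V=34, ratio=0.91
Difference = 0.38 − 0.91 = -0.53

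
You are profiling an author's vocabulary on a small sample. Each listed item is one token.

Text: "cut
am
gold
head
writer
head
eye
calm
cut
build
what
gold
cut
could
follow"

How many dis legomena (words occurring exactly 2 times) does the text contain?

2

Frequencies: cut:3, gold:2, head:2, am:1, writer:1, eye:1, calm:1, build:1, what:1, could:1, follow:1
Words with frequency 2: gold, head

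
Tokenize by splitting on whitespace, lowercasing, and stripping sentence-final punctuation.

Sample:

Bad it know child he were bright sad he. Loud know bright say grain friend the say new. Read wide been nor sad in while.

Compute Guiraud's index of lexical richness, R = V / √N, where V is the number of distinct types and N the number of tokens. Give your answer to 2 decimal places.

4.00

N = 25, V = 20.
√N = 5.000000
R = 20 / 5.000000 = 4.00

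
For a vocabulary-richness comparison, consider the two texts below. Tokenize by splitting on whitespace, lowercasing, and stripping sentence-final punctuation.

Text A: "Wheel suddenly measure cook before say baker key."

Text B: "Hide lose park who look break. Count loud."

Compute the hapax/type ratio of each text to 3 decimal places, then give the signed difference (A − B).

0.000

A: hapax=8, V=8, ratio=1.000
B: hapax=8, V=8, ratio=1.000
Difference = 1.000 − 1.000 = 0.000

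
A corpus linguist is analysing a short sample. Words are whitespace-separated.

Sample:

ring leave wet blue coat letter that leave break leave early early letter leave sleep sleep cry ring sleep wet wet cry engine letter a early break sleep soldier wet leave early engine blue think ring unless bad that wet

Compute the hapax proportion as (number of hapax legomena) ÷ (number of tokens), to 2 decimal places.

0.15

Frequencies: leave:5, wet:5, early:4, sleep:4, ring:3, letter:3, blue:2, that:2, break:2, cry:2, engine:2, coat:1, a:1, soldier:1, think:1, unless:1, bad:1
Hapax count = 6; token count = 40.
Ratio = 6 / 40 = 0.15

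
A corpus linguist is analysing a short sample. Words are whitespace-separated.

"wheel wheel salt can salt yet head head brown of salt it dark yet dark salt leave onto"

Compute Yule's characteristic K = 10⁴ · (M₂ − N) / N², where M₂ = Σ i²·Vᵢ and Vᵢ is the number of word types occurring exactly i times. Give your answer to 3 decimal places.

617.284

Frequencies: salt:4, wheel:2, yet:2, head:2, dark:2, can:1, brown:1, of:1, it:1, leave:1, onto:1
N = 18. Frequency spectrum: V_1=6, V_2=4, V_4=1
M₂ = 1²·6 + 2²·4 + 4²·1 = 38
K = 10000 × (38 − 18) / 18² = 617.284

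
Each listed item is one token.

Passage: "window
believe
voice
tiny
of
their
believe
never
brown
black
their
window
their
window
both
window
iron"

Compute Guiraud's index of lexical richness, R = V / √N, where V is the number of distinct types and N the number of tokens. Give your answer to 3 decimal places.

N = 17, V = 11.
√N = 4.123106
R = 11 / 4.123106 = 2.668

2.668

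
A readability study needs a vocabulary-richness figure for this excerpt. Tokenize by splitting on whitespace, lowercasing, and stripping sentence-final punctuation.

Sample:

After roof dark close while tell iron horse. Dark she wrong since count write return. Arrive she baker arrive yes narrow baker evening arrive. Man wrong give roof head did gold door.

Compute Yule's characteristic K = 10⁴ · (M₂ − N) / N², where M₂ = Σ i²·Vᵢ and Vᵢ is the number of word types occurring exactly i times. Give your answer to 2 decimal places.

Frequencies: arrive:3, roof:2, dark:2, she:2, wrong:2, baker:2, after:1, close:1, while:1, tell:1, iron:1, horse:1, since:1, count:1, write:1, return:1, yes:1, narrow:1, evening:1, man:1, … (5 more, each freq 1)
N = 32. Frequency spectrum: V_1=19, V_2=5, V_3=1
M₂ = 1²·19 + 2²·5 + 3²·1 = 48
K = 10000 × (48 − 32) / 32² = 156.25

156.25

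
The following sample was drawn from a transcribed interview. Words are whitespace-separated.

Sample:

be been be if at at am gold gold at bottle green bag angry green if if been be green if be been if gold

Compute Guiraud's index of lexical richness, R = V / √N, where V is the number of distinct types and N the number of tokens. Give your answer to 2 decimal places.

2.00

N = 25, V = 10.
√N = 5.000000
R = 10 / 5.000000 = 2.00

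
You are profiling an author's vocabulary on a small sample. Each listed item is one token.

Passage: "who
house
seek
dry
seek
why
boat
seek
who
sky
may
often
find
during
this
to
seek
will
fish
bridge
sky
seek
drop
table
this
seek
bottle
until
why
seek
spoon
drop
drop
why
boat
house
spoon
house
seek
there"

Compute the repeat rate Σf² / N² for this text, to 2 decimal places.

Frequencies: seek:8, house:3, why:3, drop:3, who:2, boat:2, sky:2, this:2, spoon:2, dry:1, may:1, often:1, find:1, during:1, to:1, will:1, fish:1, bridge:1, table:1, bottle:1, … (2 more, each freq 1)
Σf² = 124; N² = 1600
Repeat rate = 124 / 1600 = 0.08

0.08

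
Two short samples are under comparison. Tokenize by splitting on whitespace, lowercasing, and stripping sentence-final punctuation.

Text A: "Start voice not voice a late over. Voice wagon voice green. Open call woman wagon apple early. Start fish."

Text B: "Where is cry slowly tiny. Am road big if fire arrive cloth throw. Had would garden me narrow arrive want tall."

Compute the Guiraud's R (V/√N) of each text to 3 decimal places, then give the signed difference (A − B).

A: V=14, N=19, R=3.212
B: V=20, N=21, R=4.364
Difference = 3.212 − 4.364 = -1.152

-1.152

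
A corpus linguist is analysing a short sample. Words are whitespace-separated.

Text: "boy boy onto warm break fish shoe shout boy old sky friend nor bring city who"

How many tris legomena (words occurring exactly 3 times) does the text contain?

Frequencies: boy:3, onto:1, warm:1, break:1, fish:1, shoe:1, shout:1, old:1, sky:1, friend:1, nor:1, bring:1, city:1, who:1
Words with frequency 3: boy

1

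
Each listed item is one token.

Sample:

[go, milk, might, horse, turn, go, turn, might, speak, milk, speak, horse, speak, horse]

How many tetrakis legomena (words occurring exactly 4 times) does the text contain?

Frequencies: horse:3, speak:3, go:2, milk:2, might:2, turn:2
Words with frequency 4: (none)

0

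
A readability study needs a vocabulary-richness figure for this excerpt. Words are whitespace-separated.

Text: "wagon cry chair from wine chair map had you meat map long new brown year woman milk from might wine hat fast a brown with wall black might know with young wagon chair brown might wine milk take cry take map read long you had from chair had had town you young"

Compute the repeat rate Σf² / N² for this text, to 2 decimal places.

0.05

Frequencies: chair:4, had:4, from:3, wine:3, map:3, you:3, brown:3, might:3, wagon:2, cry:2, long:2, milk:2, with:2, young:2, take:2, meat:1, new:1, year:1, woman:1, hat:1, … (7 more, each freq 1)
Σf² = 126; N² = 2704
Repeat rate = 126 / 2704 = 0.05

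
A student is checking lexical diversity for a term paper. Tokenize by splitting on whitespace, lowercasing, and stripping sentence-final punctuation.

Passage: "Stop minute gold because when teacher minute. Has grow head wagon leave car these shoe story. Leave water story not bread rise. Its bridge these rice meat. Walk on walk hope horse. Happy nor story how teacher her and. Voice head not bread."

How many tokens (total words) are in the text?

Tokens: stop, minute, gold, because, when, teacher, minute, has, grow, head, wagon, leave, car, these, shoe, story, leave, water, story, not, bread, rise, its, bridge, these, rice, meat, walk, on, walk, hope, horse, happy, nor, story, how, teacher, her, and, voice, head, not, bread
N = 43

43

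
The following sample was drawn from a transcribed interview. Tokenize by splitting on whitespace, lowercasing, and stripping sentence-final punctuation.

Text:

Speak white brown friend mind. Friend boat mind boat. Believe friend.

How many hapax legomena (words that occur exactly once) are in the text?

Frequencies: friend:3, mind:2, boat:2, speak:1, white:1, brown:1, believe:1
Hapax (freq=1): believe, brown, speak, white

4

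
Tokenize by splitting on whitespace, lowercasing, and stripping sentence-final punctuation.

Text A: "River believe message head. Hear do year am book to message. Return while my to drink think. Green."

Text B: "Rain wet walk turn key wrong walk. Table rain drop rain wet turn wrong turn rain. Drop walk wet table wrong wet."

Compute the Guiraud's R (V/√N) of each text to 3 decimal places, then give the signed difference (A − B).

A: V=16, N=18, R=3.771
B: V=8, N=22, R=1.706
Difference = 3.771 − 1.706 = 2.065

2.065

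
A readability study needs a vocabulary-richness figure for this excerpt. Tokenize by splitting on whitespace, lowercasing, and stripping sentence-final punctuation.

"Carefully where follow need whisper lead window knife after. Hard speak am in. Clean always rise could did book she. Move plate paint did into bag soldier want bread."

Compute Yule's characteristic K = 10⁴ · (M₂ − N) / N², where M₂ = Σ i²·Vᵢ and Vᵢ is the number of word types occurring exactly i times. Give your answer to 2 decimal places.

Frequencies: did:2, carefully:1, where:1, follow:1, need:1, whisper:1, lead:1, window:1, knife:1, after:1, hard:1, speak:1, am:1, in:1, clean:1, always:1, rise:1, could:1, book:1, she:1, … (8 more, each freq 1)
N = 29. Frequency spectrum: V_1=27, V_2=1
M₂ = 1²·27 + 2²·1 = 31
K = 10000 × (31 − 29) / 29² = 23.78

23.78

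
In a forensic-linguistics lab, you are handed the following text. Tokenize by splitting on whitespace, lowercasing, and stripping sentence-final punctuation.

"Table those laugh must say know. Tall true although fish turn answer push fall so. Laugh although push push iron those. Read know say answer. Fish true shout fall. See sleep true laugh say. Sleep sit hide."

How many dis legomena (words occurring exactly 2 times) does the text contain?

7

Frequencies: laugh:3, say:3, true:3, push:3, those:2, know:2, although:2, fish:2, answer:2, fall:2, sleep:2, table:1, must:1, tall:1, turn:1, so:1, iron:1, read:1, shout:1, see:1, … (2 more, each freq 1)
Words with frequency 2: although, answer, fall, fish, know, sleep, those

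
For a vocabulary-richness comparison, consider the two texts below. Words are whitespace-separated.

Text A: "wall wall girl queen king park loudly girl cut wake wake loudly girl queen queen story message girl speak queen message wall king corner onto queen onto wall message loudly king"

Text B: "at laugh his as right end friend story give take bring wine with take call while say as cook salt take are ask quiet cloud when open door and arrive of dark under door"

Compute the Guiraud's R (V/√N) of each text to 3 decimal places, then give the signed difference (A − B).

-2.810

A: V=13, N=31, R=2.335
B: V=30, N=34, R=5.145
Difference = 2.335 − 5.145 = -2.810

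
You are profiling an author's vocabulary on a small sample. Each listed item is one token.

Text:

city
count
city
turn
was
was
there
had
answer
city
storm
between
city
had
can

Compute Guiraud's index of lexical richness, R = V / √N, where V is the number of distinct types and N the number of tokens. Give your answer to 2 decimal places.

2.58

N = 15, V = 10.
√N = 3.872983
R = 10 / 3.872983 = 2.58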